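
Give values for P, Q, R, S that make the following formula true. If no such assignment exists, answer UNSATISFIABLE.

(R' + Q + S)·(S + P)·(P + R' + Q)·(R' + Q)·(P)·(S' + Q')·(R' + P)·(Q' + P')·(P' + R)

UNSATISFIABLE

Unit clause (P) forces P = 1.
Unit clause (Q') forces Q = 0.
Unit clause (R') forces R = 0.
That conflicts with the unit clause (R).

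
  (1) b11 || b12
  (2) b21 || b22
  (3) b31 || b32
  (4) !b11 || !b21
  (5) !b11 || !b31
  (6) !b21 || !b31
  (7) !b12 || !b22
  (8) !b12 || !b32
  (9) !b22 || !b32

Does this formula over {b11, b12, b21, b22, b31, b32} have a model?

No, unsatisfiable

Branch on b11: set b11 = true.
Unit clause (!b21) forces b21 = false.
Unit clause (b22) forces b22 = true.
Unit clause (!b31) forces b31 = false.
Unit clause (b32) forces b32 = true.
That conflicts with the unit clause (!b32).
So b11 must be the other value — set b11 = false.
Unit clause (b12) forces b12 = true.
Unit clause (!b22) forces b22 = false.
Unit clause (b21) forces b21 = true.
Unit clause (!b31) forces b31 = false.
Unit clause (b32) forces b32 = true.
That conflicts with the unit clause (!b32).
Either choice for b11 ends in contradiction.
No assignment satisfies every clause.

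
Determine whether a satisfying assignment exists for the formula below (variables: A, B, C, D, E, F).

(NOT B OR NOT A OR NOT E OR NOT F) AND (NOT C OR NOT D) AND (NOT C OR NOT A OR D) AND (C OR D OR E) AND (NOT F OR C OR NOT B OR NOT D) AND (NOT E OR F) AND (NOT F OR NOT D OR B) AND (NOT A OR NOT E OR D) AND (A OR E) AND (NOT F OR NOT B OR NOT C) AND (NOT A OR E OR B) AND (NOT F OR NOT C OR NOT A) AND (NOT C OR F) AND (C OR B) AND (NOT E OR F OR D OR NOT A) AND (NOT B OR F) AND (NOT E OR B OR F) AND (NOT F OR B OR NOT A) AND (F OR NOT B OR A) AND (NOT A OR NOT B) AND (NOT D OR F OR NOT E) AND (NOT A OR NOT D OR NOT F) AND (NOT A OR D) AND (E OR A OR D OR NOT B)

Yes, satisfiable

Case C = false:
From the singleton clause (B), B = true.
From the singleton clause (F), F = true.
From the singleton clause (NOT D), D = false.
From the singleton clause (E), E = true.
From the singleton clause (NOT A), A = false.
Every clause now holds.
A satisfying assignment: A: false; B: true; C: false; D: false; E: true; F: true.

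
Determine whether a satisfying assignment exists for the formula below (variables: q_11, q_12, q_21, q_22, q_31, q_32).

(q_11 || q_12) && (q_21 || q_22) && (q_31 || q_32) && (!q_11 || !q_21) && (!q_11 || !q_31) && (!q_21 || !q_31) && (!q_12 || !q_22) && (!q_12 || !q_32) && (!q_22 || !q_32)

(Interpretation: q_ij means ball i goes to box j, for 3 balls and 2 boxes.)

Case q_11 = true:
From the singleton clause (!q_21), q_21 = false.
From the singleton clause (q_22), q_22 = true.
From the singleton clause (!q_31), q_31 = false.
From the singleton clause (q_32), q_32 = true.
That conflicts with the unit clause (!q_32).
Undo q_11 and try q_11 = false.
From the singleton clause (q_12), q_12 = true.
From the singleton clause (!q_22), q_22 = false.
From the singleton clause (q_21), q_21 = true.
From the singleton clause (!q_31), q_31 = false.
From the singleton clause (q_32), q_32 = true.
That conflicts with the unit clause (!q_32).
Either choice for q_11 ends in contradiction.
No assignment satisfies every clause.

No, unsatisfiable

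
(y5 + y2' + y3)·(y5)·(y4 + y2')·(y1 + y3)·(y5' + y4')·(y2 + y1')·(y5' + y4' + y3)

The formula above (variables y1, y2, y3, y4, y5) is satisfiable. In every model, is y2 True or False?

False

Suppose y2 = 1.
The clause (y5) is unit, so y5 = 1.
The clause (y4) is unit, so y4 = 1.
Now (y4') is unsatisfied and unit — conflict.
So every satisfying assignment has y2 = False.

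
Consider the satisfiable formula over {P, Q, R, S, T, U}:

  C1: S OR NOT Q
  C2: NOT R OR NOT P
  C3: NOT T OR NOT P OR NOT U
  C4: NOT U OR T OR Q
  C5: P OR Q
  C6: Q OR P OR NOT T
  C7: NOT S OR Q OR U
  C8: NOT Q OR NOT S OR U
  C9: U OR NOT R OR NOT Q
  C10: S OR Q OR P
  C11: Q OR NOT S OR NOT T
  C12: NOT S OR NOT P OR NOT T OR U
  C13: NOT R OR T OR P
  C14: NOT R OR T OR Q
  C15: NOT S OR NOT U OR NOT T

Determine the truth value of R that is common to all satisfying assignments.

False

Suppose R = true.
Unit clause (NOT P) forces P = false.
Unit clause (Q) forces Q = true.
Unit clause (S) forces S = true.
Unit clause (U) forces U = true.
Unit clause (T) forces T = true.
But (NOT T) is also a unit clause — contradiction.
So every satisfying assignment has R = False.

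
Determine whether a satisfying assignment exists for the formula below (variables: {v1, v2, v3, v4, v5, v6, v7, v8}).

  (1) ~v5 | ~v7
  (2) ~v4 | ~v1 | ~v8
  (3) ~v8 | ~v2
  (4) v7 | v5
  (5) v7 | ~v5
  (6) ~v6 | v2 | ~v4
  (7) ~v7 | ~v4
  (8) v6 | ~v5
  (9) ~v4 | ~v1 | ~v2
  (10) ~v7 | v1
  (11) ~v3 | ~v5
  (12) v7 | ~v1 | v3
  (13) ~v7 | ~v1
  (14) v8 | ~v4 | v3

Case v5 = 0:
(v7) alone gives v7 = 1.
(~v4) alone gives v4 = 0.
(v1) alone gives v1 = 1.
But (~v1) is also a unit clause — contradiction.
Backtrack on v5: now try v5 = 1.
(~v7) alone gives v7 = 0.
But (v7) is also a unit clause — contradiction.
Either choice for v5 ends in contradiction.
No assignment satisfies every clause.

Unsatisfiable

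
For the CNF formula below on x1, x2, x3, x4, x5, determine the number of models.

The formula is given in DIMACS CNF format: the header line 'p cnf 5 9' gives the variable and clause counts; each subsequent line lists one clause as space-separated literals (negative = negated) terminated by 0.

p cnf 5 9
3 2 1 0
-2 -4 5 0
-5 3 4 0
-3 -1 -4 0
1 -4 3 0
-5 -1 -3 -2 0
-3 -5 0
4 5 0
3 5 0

There are 2^5 = 32 truth assignments over (x1, x2, x3, x4, x5).
Split on x1. With x1 = True, the clauses containing x1 are satisfied and ¬x1 drops from the rest; 2 of the 2^4 = 16 assignments to the other variables satisfy what remains.
With x1 = False, by the same count on the reduced clause set, 1 assignment works.
Total: 2 + 1 = 3.

3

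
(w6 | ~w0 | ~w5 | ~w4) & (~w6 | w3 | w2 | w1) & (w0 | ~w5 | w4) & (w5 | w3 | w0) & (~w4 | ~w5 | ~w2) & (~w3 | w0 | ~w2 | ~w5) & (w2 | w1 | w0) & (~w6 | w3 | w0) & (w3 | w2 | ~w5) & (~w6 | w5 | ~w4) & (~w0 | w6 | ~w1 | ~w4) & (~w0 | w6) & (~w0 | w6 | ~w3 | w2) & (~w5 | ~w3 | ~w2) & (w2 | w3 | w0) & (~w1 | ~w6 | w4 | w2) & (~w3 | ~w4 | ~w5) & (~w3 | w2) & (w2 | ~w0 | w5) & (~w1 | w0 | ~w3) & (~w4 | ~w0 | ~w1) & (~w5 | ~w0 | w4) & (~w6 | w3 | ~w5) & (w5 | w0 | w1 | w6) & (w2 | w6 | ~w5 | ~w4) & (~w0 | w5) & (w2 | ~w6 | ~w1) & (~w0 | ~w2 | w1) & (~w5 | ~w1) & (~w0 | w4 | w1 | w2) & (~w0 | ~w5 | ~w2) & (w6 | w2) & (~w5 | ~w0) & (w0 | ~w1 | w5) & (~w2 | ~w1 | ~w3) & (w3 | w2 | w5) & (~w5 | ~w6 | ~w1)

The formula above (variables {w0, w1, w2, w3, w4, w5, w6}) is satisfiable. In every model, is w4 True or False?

Suppose w4 = 1.
Branch on w5: set w5 = 0.
The clause (~w6) is unit, so w6 = 0.
The clause (~w0) is unit, so w0 = 0.
The clause (w3) is unit, so w3 = 1.
The clause (w2) is unit, so w2 = 1.
The clause (~w1) is unit, so w1 = 0.
That conflicts with the unit clause (w1).
That branch fails; take w5 = 1 instead.
The clause (~w2) is unit, so w2 = 0.
The clause (w3) is unit, so w3 = 1.
That conflicts with the unit clause (~w3).
Either choice for w5 ends in contradiction.
So every satisfying assignment has w4 = False.

False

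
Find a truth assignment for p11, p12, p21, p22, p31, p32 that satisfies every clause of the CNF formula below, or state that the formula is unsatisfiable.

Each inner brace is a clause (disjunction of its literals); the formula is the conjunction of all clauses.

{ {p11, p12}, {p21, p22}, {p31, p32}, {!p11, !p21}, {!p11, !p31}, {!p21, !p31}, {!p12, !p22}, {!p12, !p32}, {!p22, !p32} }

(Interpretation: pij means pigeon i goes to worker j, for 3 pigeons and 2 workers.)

Suppose p11 = true.
From the singleton clause (!p21), p21 = false.
From the singleton clause (p22), p22 = true.
From the singleton clause (!p31), p31 = false.
From the singleton clause (p32), p32 = true.
But (!p32) is also a unit clause — contradiction.
Backtrack on p11: now try p11 = false.
From the singleton clause (p12), p12 = true.
From the singleton clause (!p22), p22 = false.
From the singleton clause (p21), p21 = true.
From the singleton clause (!p31), p31 = false.
From the singleton clause (p32), p32 = true.
But (!p32) is also a unit clause — contradiction.
Neither p11 = true nor p11 = false works.

UNSATISFIABLE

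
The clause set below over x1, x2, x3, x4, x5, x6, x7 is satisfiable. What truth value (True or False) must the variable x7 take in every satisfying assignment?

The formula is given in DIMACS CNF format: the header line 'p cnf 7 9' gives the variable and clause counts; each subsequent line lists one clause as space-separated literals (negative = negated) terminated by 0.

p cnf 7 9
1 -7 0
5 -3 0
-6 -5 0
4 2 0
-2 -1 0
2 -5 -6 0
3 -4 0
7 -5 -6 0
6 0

False

Suppose x7 = True.
(x1) alone gives x1 = True.
(¬x2) alone gives x2 = False.
(x4) alone gives x4 = True.
(x3) alone gives x3 = True.
(x5) alone gives x5 = True.
(¬x6) alone gives x6 = False.
Now (x6) is unsatisfied and unit — conflict.
So every satisfying assignment has x7 = False.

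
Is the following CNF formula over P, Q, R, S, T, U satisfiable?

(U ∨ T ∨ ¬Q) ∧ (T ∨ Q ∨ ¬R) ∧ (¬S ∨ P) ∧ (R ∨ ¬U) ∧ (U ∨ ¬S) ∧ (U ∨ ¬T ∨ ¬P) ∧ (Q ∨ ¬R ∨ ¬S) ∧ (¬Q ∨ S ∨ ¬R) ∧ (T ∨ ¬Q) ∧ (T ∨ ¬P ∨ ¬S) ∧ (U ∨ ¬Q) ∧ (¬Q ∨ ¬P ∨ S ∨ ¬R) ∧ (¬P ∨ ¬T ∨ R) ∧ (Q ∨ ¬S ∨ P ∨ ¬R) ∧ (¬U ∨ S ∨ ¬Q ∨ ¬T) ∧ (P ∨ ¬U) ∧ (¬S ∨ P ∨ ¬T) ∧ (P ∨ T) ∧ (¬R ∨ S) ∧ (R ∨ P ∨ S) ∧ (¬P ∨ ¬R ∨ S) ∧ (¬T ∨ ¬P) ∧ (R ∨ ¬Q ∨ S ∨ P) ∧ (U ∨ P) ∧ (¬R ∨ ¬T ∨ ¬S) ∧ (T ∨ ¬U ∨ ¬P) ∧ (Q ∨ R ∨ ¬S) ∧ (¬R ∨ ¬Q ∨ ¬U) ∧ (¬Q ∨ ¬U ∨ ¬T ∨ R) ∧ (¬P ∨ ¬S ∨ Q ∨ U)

Suppose S = False.
(¬R) alone gives R = False.
(¬U) alone gives U = False.
(¬Q) alone gives Q = False.
(P) alone gives P = True.
(¬T) alone gives T = False.
Every clause now holds.
A satisfying assignment: P=True,  Q=False,  R=False,  S=False,  T=False,  U=False.

Satisfiable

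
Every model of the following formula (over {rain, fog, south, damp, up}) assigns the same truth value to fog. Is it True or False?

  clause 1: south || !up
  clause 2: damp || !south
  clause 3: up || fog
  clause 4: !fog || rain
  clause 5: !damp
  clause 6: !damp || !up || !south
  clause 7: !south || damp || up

True

Suppose fog = false.
From the singleton clause (up), up = true.
From the singleton clause (south), south = true.
From the singleton clause (damp), damp = true.
Now (!damp) is unsatisfied and unit — conflict.
So every satisfying assignment has fog = True.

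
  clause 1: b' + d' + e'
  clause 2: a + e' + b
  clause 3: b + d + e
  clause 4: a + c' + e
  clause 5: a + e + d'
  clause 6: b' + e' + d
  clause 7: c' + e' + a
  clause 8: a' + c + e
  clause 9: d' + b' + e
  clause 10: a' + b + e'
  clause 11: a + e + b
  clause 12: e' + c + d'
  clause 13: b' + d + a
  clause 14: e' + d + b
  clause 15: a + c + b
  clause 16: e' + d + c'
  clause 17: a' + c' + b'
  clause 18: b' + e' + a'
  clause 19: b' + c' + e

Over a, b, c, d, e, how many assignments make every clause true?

1

There are 2^5 = 32 truth assignments over (a, b, c, d, e).
Split on c. With c = 1, the clauses containing c are satisfied and c' drops from the rest; 1 of the 2^4 = 16 assignments to the other variables satisfy what remains.
With c = 0, by the same count on the reduced clause set, 0 assignments work.
Total: 1 + 0 = 1.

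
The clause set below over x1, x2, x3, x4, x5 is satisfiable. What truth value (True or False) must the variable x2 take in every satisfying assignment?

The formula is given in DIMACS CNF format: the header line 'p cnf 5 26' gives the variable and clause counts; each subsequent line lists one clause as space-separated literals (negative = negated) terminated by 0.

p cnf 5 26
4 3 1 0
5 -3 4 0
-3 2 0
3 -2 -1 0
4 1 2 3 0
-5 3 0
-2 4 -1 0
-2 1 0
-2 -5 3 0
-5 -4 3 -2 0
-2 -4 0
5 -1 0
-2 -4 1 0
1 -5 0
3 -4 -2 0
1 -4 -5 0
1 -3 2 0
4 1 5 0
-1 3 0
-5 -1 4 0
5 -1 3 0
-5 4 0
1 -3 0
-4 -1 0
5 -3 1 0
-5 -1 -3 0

False

Suppose x2 = True.
The clause (x1) is unit, so x1 = True.
The clause (x3) is unit, so x3 = True.
The clause (x4) is unit, so x4 = True.
Now (¬x4) is unsatisfied and unit — conflict.
So every satisfying assignment has x2 = False.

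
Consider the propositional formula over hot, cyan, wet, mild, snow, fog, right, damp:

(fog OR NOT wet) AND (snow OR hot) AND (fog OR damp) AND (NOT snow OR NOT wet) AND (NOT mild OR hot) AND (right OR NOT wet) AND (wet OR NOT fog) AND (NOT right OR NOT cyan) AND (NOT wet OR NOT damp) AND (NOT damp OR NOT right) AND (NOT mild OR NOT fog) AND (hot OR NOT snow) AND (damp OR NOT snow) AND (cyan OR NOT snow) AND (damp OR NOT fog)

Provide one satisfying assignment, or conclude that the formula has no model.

hot: true; cyan: true; wet: false; mild: false; snow: true; fog: false; right: false; damp: true

Try fog = false.
The clause (NOT wet) is unit, so wet = false.
The clause (damp) is unit, so damp = true.
The clause (NOT right) is unit, so right = false.
Try snow = true.
The clause (hot) is unit, so hot = true.
The clause (cyan) is unit, so cyan = true.
All clauses hold; mild can take either value.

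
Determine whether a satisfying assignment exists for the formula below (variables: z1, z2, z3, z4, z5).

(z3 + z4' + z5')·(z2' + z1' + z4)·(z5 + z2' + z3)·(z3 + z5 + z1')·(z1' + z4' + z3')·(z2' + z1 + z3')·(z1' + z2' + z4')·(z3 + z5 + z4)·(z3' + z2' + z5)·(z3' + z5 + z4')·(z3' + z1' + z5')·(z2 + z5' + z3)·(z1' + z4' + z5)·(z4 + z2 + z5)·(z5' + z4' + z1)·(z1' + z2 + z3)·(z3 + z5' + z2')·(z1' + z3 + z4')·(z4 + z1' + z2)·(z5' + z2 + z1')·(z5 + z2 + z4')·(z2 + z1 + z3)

Suppose z3 = 1.
Suppose z1 = 0.
Unit clause (z2') forces z2 = 0.
Suppose z5 = 1.
Unit clause (z4') forces z4 = 0.
All clauses are satisfied.
A satisfying assignment: z1=0; z2=0; z3=1; z4=0; z5=1.

Yes, satisfiable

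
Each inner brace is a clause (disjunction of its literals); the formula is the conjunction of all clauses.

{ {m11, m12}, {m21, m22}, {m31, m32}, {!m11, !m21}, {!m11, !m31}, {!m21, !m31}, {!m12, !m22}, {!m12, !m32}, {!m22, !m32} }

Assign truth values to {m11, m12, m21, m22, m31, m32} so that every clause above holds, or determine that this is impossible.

Try m11 = true.
Unit clause (!m21) forces m21 = false.
Unit clause (m22) forces m22 = true.
Unit clause (!m31) forces m31 = false.
Unit clause (m32) forces m32 = true.
But (!m32) is also a unit clause — contradiction.
So m11 must be the other value — set m11 = false.
Unit clause (m12) forces m12 = true.
Unit clause (!m22) forces m22 = false.
Unit clause (m21) forces m21 = true.
Unit clause (!m31) forces m31 = false.
Unit clause (m32) forces m32 = true.
But (!m32) is also a unit clause — contradiction.
Either choice for m11 ends in contradiction.

UNSATISFIABLE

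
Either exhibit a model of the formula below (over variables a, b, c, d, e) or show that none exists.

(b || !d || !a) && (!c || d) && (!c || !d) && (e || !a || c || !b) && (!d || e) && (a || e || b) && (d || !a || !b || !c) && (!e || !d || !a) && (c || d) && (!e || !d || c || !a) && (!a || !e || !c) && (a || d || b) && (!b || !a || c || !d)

Suppose c = false.
Unit clause (d) forces d = true.
Unit clause (e) forces e = true.
Unit clause (!a) forces a = false.
All clauses hold; b can take either value.

a ↦ false; b ↦ false; c ↦ false; d ↦ true; e ↦ true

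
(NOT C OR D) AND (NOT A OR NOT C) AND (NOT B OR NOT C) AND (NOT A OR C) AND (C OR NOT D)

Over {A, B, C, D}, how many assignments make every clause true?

There are 2^4 = 16 truth assignments over (A, B, C, D).
Check each against the 5 clauses (columns in the order A, B, C, D):
  F F F F  ✓ satisfies all
  F F F T  ✗ fails (C OR NOT D)
  F F T F  ✗ fails (NOT C OR D)
  F F T T  ✓ satisfies all
  F T F F  ✓ satisfies all
  F T F T  ✗ fails (C OR NOT D)
  F T T F  ✗ fails (NOT C OR D)
  F T T T  ✗ fails (NOT B OR NOT C)
  T F F F  ✗ fails (NOT A OR C)
  T F F T  ✗ fails (NOT A OR C)
  T F T F  ✗ fails (NOT C OR D)
  T F T T  ✗ fails (NOT A OR NOT C)
  T T F F  ✗ fails (NOT A OR C)
  T T F T  ✗ fails (NOT A OR C)
  T T T F  ✗ fails (NOT C OR D)
  T T T T  ✗ fails (NOT A OR NOT C)
3 of the 16 rows are models.

3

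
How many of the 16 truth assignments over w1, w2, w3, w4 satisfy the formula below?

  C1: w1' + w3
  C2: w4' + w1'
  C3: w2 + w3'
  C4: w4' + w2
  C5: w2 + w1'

6

There are 2^4 = 16 truth assignments over (w1, w2, w3, w4).
Check each against the 5 clauses (columns in the order w1, w2, w3, w4):
  F F F F  ✓ satisfies all
  F F F T  ✗ fails (w4' + w2)
  F F T F  ✗ fails (w2 + w3')
  F F T T  ✗ fails (w2 + w3')
  F T F F  ✓ satisfies all
  F T F T  ✓ satisfies all
  F T T F  ✓ satisfies all
  F T T T  ✓ satisfies all
  T F F F  ✗ fails (w1' + w3)
  T F F T  ✗ fails (w1' + w3)
  T F T F  ✗ fails (w2 + w3')
  T F T T  ✗ fails (w4' + w1')
  T T F F  ✗ fails (w1' + w3)
  T T F T  ✗ fails (w1' + w3)
  T T T F  ✓ satisfies all
  T T T T  ✗ fails (w4' + w1')
6 of the 16 rows are models.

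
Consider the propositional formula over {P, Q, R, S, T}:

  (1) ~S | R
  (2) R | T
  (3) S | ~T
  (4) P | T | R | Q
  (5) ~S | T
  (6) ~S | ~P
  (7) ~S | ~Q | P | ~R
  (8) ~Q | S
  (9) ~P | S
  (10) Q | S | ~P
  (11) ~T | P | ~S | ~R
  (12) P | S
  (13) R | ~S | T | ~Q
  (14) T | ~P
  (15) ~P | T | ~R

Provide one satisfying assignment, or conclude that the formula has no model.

Case S = 0:
(~T) alone gives T = 0.
(R) alone gives R = 1.
(~Q) alone gives Q = 0.
(~P) alone gives P = 0.
But (P) is also a unit clause — contradiction.
So S must be the other value — set S = 1.
(R) alone gives R = 1.
(T) alone gives T = 1.
(~P) alone gives P = 0.
But (P) is also a unit clause — contradiction.
Neither S = 1 nor S = 0 works.

UNSATISFIABLE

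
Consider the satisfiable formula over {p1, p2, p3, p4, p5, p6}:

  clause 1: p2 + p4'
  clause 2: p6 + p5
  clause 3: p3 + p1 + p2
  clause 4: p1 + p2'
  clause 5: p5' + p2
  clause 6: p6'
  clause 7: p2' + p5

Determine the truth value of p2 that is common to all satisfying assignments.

Suppose p2 = 0.
From the singleton clause (p4'), p4 = 0.
From the singleton clause (p5'), p5 = 0.
From the singleton clause (p6), p6 = 1.
That conflicts with the unit clause (p6').
So every satisfying assignment has p2 = True.

True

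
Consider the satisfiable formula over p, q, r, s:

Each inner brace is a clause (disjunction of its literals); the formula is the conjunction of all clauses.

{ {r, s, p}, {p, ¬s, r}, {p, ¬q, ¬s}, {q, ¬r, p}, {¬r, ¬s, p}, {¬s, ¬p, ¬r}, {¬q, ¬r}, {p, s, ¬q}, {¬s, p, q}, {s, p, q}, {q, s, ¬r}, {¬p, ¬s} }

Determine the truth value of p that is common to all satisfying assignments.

True

Suppose p = False.
Case r = True:
Unit clause (q) forces q = True.
But (¬q) is also a unit clause — contradiction.
Backtrack on r: now try r = False.
Unit clause (s) forces s = True.
But (¬s) is also a unit clause — contradiction.
Neither r = True nor r = False works.
So every satisfying assignment has p = True.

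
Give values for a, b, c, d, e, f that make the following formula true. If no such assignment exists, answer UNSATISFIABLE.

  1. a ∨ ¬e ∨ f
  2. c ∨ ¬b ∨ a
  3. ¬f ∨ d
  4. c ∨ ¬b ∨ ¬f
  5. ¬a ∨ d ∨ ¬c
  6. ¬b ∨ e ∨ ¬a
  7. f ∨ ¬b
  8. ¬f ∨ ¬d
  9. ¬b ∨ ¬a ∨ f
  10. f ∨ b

UNSATISFIABLE

Branch on f: set f = False.
(¬b) alone gives b = False.
But (b) is also a unit clause — contradiction.
Undo f and try f = True.
(d) alone gives d = True.
But (¬d) is also a unit clause — contradiction.
Both values of f lead to a conflict.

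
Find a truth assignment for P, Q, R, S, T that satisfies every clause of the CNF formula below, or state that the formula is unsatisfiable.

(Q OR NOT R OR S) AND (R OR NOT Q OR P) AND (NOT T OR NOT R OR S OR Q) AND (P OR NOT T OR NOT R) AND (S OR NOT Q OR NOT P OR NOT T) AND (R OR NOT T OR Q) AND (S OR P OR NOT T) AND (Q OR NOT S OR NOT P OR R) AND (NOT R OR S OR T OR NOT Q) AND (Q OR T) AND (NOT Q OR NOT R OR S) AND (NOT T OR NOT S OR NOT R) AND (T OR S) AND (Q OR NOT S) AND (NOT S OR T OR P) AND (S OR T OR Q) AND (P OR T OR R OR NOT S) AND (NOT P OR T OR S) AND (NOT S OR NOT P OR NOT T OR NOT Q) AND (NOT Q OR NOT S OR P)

Suppose Q = true.
Suppose R = true.
The clause (S) is unit, so S = true.
The clause (NOT T) is unit, so T = false.
The clause (P) is unit, so P = true.
Every clause now holds.

P ↦ true; Q ↦ true; R ↦ true; S ↦ true; T ↦ false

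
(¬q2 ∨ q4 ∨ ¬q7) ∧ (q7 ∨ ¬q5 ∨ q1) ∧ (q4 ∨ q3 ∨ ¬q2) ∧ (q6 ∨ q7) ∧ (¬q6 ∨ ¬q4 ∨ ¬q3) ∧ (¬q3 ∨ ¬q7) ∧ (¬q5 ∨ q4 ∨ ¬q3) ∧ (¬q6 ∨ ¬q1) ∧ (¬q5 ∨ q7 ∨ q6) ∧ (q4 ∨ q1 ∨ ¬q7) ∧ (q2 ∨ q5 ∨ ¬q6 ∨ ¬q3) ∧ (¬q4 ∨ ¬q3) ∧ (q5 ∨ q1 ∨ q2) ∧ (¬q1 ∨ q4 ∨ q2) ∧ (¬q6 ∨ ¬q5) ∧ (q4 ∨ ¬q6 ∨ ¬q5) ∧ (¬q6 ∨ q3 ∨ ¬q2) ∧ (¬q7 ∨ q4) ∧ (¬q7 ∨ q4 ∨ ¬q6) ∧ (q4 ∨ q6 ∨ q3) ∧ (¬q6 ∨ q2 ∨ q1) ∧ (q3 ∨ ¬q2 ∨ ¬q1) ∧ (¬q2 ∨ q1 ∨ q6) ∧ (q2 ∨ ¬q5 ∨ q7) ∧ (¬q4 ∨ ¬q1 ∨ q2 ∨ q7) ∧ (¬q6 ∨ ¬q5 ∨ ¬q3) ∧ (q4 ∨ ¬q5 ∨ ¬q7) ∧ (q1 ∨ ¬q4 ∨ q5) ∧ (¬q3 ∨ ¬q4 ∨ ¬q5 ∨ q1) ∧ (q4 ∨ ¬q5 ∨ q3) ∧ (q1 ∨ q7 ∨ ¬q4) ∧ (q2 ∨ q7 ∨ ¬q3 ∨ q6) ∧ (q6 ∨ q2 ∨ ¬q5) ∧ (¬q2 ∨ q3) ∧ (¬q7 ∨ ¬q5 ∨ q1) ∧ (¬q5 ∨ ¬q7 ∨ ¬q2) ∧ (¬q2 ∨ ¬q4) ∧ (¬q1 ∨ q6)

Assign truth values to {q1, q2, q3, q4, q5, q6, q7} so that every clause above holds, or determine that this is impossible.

Case q6 = True:
From the singleton clause (¬q1), q1 = False.
From the singleton clause (¬q5), q5 = False.
From the singleton clause (q2), q2 = True.
From the singleton clause (q3), q3 = True.
From the singleton clause (¬q4), q4 = False.
From the singleton clause (¬q7), q7 = False.
This assignment satisfies each clause.

q1: False,  q2: True,  q3: True,  q4: False,  q5: False,  q6: True,  q7: False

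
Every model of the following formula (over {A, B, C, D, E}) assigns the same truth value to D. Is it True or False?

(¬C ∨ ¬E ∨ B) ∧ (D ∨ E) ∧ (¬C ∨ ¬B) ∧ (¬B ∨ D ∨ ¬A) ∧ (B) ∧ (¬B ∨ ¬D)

False

Suppose D = True.
Unit clause (B) forces B = True.
But (¬B) is also a unit clause — contradiction.
So every satisfying assignment has D = False.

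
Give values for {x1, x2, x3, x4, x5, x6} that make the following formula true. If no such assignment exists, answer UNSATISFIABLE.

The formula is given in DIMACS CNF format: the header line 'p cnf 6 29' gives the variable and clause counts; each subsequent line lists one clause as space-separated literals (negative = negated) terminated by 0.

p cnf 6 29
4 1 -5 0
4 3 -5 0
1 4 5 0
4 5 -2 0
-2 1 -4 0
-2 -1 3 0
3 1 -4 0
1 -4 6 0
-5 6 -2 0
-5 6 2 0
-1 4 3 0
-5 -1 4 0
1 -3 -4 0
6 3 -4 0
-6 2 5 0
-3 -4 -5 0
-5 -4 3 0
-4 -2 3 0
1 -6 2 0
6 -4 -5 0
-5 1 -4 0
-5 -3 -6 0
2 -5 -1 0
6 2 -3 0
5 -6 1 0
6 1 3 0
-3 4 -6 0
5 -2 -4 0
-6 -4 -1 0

UNSATISFIABLE

Try x4 = True.
Try x2 = False.
Try x3 = True.
The clause (x1) is unit, so x1 = True.
The clause (¬x5) is unit, so x5 = False.
The clause (¬x6) is unit, so x6 = False.
That conflicts with the unit clause (x6).
Undo x3 and try x3 = False.
The clause (x1) is unit, so x1 = True.
The clause (x6) is unit, so x6 = True.
That conflicts with the unit clause (¬x6).
Both values of x3 lead to a conflict.
Undo x2 and try x2 = True.
The clause (x1) is unit, so x1 = True.
The clause (x3) is unit, so x3 = True.
The clause (¬x5) is unit, so x5 = False.
That conflicts with the unit clause (x5).
Both values of x2 lead to a conflict.
Undo x4 and try x4 = False.
Try x1 = True.
The clause (x3) is unit, so x3 = True.
The clause (¬x5) is unit, so x5 = False.
The clause (¬x2) is unit, so x2 = False.
The clause (¬x6) is unit, so x6 = False.
That conflicts with the unit clause (x6).
Undo x1 and try x1 = False.
The clause (¬x5) is unit, so x5 = False.
That conflicts with the unit clause (x5).
Both values of x1 lead to a conflict.
Both values of x4 lead to a conflict.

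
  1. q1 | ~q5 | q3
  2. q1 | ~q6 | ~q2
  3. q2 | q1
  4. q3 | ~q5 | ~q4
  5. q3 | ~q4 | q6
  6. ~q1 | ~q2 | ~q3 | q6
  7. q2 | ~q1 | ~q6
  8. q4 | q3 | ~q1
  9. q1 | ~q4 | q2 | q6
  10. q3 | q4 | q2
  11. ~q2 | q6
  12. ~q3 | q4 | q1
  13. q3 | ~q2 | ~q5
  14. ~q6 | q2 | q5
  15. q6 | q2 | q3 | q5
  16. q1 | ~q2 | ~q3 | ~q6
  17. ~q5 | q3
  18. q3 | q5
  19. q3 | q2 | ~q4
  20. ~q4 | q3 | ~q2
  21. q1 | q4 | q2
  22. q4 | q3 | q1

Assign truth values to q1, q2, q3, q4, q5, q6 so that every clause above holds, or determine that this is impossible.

Suppose q2 = 1.
(q6) alone gives q6 = 1.
(q1) alone gives q1 = 1.
Suppose q4 = 1.
(q3) alone gives q3 = 1.
No clause remains; q5 is free.

q1 ↦ 1; q2 ↦ 1; q3 ↦ 1; q4 ↦ 1; q5 ↦ 1; q6 ↦ 1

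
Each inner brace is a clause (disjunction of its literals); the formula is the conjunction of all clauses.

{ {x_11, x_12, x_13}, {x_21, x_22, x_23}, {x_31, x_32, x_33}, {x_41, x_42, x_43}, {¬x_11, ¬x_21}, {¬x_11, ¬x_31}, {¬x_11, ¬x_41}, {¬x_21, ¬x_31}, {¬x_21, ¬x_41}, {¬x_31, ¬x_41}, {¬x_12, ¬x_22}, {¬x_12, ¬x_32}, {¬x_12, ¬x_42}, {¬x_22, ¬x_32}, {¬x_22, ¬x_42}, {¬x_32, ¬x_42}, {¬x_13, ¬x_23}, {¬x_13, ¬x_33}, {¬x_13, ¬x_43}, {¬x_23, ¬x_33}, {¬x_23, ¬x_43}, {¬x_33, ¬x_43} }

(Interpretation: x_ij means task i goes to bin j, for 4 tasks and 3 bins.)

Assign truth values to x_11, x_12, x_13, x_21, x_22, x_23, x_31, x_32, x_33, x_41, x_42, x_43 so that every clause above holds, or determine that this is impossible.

UNSATISFIABLE

Suppose x_11 = False.
Suppose x_12 = True.
Unit clause (¬x_22) forces x_22 = False.
Unit clause (¬x_32) forces x_32 = False.
Unit clause (¬x_42) forces x_42 = False.
Suppose x_21 = True.
Unit clause (¬x_31) forces x_31 = False.
Unit clause (x_33) forces x_33 = True.
Unit clause (¬x_41) forces x_41 = False.
Unit clause (x_43) forces x_43 = True.
But (¬x_43) is also a unit clause — contradiction.
So x_21 must be the other value — set x_21 = False.
Unit clause (x_23) forces x_23 = True.
Unit clause (¬x_13) forces x_13 = False.
Unit clause (¬x_33) forces x_33 = False.
Unit clause (x_31) forces x_31 = True.
Unit clause (¬x_41) forces x_41 = False.
Unit clause (x_43) forces x_43 = True.
But (¬x_43) is also a unit clause — contradiction.
Both values of x_21 lead to a conflict.
So x_12 must be the other value — set x_12 = False.
Unit clause (x_13) forces x_13 = True.
Unit clause (¬x_23) forces x_23 = False.
Unit clause (¬x_33) forces x_33 = False.
Unit clause (¬x_43) forces x_43 = False.
Suppose x_21 = True.
Unit clause (¬x_31) forces x_31 = False.
Unit clause (x_32) forces x_32 = True.
Unit clause (¬x_41) forces x_41 = False.
Unit clause (x_42) forces x_42 = True.
But (¬x_42) is also a unit clause — contradiction.
So x_21 must be the other value — set x_21 = False.
Unit clause (x_22) forces x_22 = True.
Unit clause (¬x_32) forces x_32 = False.
Unit clause (x_31) forces x_31 = True.
Unit clause (¬x_41) forces x_41 = False.
Unit clause (x_42) forces x_42 = True.
But (¬x_42) is also a unit clause — contradiction.
Both values of x_21 lead to a conflict.
Both values of x_12 lead to a conflict.
So x_11 must be the other value — set x_11 = True.
Unit clause (¬x_21) forces x_21 = False.
Unit clause (¬x_31) forces x_31 = False.
Unit clause (¬x_41) forces x_41 = False.
Suppose x_22 = True.
Unit clause (¬x_12) forces x_12 = False.
Unit clause (¬x_32) forces x_32 = False.
Unit clause (x_33) forces x_33 = True.
Unit clause (¬x_42) forces x_42 = False.
Unit clause (x_43) forces x_43 = True.
But (¬x_43) is also a unit clause — contradiction.
So x_22 must be the other value — set x_22 = False.
Unit clause (x_23) forces x_23 = True.
Unit clause (¬x_13) forces x_13 = False.
Unit clause (¬x_33) forces x_33 = False.
Unit clause (x_32) forces x_32 = True.
Unit clause (¬x_12) forces x_12 = False.
Unit clause (¬x_42) forces x_42 = False.
Unit clause (x_43) forces x_43 = True.
But (¬x_43) is also a unit clause — contradiction.
Both values of x_22 lead to a conflict.
Both values of x_11 lead to a conflict.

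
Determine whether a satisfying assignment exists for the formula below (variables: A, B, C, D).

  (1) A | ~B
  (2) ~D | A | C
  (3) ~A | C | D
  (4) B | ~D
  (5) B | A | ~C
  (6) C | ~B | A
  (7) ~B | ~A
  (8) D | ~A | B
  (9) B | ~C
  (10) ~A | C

Case A = 0:
Unit clause (~B) forces B = 0.
Unit clause (~D) forces D = 0.
Unit clause (~C) forces C = 0.
All clauses are satisfied.
A satisfying assignment: A: 0, B: 0, C: 0, D: 0.

Yes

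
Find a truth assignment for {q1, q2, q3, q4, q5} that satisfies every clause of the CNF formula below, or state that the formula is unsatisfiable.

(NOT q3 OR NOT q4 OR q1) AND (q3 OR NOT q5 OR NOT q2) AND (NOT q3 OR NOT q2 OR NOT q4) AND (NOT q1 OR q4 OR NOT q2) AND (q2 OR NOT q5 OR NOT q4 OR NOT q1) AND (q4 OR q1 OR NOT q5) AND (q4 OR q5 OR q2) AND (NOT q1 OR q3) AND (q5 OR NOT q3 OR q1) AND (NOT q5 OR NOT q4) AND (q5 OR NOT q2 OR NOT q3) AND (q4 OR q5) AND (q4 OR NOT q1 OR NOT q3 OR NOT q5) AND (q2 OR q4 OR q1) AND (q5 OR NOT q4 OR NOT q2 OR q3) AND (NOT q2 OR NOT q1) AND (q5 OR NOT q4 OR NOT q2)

Suppose q1 = false.
Suppose q3 = false.
Suppose q5 = false.
Unit clause (q4) forces q4 = true.
Unit clause (NOT q2) forces q2 = false.
All clauses are satisfied.

q1=false, q2=false, q3=false, q4=true, q5=false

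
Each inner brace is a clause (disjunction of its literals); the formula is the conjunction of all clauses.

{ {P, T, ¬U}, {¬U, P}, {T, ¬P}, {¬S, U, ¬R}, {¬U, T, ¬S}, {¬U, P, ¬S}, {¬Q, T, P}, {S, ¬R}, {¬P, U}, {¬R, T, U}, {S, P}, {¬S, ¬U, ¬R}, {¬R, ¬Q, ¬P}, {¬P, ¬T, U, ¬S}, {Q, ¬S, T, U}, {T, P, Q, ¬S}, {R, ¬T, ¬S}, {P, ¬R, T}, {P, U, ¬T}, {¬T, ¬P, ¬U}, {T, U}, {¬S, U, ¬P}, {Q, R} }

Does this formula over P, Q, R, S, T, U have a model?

No, unsatisfiable

Case U = False:
(¬P) alone gives P = False.
(S) alone gives S = True.
(¬R) alone gives R = False.
(¬T) alone gives T = False.
But (T) is also a unit clause — contradiction.
That branch fails; take U = True instead.
(P) alone gives P = True.
(T) alone gives T = True.
But (¬T) is also a unit clause — contradiction.
Either choice for U ends in contradiction.
No assignment satisfies every clause.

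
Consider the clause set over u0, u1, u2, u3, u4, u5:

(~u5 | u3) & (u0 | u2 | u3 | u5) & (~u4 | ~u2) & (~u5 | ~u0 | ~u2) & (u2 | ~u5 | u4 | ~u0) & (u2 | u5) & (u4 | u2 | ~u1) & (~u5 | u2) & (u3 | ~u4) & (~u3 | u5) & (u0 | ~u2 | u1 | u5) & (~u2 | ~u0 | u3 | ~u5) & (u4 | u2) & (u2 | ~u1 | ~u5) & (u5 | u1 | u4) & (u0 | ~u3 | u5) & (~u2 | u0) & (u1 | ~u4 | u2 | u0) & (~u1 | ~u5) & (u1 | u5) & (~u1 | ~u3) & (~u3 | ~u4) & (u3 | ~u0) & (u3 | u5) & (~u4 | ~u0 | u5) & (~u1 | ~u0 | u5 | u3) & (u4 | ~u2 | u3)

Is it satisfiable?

Branch on u5: set u5 = 0.
The clause (u2) is unit, so u2 = 1.
The clause (~u4) is unit, so u4 = 0.
The clause (~u3) is unit, so u3 = 0.
Now (u3) is unsatisfied and unit — conflict.
That branch fails; take u5 = 1 instead.
The clause (u3) is unit, so u3 = 1.
The clause (u2) is unit, so u2 = 1.
The clause (~u4) is unit, so u4 = 0.
The clause (~u0) is unit, so u0 = 0.
Now (u0) is unsatisfied and unit — conflict.
Both values of u5 lead to a conflict.
No assignment satisfies every clause.

No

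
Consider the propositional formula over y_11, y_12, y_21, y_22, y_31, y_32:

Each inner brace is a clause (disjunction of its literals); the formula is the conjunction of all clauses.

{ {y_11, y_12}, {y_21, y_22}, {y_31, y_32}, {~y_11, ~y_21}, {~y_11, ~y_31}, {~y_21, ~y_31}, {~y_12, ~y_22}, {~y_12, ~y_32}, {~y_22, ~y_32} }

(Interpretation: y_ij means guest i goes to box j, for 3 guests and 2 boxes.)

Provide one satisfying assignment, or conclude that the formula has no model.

UNSATISFIABLE

Suppose y_11 = 1.
From the singleton clause (~y_21), y_21 = 0.
From the singleton clause (y_22), y_22 = 1.
From the singleton clause (~y_31), y_31 = 0.
From the singleton clause (y_32), y_32 = 1.
Now (~y_32) is unsatisfied and unit — conflict.
So y_11 must be the other value — set y_11 = 0.
From the singleton clause (y_12), y_12 = 1.
From the singleton clause (~y_22), y_22 = 0.
From the singleton clause (y_21), y_21 = 1.
From the singleton clause (~y_31), y_31 = 0.
From the singleton clause (y_32), y_32 = 1.
Now (~y_32) is unsatisfied and unit — conflict.
Both values of y_11 lead to a conflict.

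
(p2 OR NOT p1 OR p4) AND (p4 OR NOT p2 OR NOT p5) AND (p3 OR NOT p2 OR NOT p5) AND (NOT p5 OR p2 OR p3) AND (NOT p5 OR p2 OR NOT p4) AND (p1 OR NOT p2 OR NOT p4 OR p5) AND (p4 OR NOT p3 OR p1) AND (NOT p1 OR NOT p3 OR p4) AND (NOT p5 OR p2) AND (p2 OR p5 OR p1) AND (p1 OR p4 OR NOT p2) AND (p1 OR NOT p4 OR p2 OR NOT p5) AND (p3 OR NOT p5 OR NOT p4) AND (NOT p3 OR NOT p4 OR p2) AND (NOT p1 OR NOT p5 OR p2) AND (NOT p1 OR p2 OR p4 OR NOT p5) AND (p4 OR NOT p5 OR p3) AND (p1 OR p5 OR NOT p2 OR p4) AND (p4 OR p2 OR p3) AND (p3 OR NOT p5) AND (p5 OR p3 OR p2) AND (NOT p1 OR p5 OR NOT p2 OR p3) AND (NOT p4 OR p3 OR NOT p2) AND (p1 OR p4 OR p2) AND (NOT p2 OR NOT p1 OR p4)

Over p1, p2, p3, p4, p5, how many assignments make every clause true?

3

There are 2^5 = 32 truth assignments over (p1, p2, p3, p4, p5).
Split on p1. With p1 = true, the clauses containing p1 are satisfied and NOT p1 drops from the rest; 2 of the 2^4 = 16 assignments to the other variables satisfy what remains.
With p1 = false, by the same count on the reduced clause set, 1 assignment works.
(One model: p1=F, p2=T, p3=T, p4=T, p5=T.)
Total: 2 + 1 = 3.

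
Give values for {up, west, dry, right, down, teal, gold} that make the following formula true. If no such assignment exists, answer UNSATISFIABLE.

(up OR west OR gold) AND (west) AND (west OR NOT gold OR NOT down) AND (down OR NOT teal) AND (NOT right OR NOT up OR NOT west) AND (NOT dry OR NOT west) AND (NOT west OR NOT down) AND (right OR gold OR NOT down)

The clause (west) is unit, so west = true.
The clause (NOT dry) is unit, so dry = false.
The clause (NOT down) is unit, so down = false.
The clause (NOT teal) is unit, so teal = false.
Suppose right = false.
No clause remains; up, gold are free.

up ↦ false,  west ↦ true,  dry ↦ false,  right ↦ false,  down ↦ false,  teal ↦ false,  gold ↦ false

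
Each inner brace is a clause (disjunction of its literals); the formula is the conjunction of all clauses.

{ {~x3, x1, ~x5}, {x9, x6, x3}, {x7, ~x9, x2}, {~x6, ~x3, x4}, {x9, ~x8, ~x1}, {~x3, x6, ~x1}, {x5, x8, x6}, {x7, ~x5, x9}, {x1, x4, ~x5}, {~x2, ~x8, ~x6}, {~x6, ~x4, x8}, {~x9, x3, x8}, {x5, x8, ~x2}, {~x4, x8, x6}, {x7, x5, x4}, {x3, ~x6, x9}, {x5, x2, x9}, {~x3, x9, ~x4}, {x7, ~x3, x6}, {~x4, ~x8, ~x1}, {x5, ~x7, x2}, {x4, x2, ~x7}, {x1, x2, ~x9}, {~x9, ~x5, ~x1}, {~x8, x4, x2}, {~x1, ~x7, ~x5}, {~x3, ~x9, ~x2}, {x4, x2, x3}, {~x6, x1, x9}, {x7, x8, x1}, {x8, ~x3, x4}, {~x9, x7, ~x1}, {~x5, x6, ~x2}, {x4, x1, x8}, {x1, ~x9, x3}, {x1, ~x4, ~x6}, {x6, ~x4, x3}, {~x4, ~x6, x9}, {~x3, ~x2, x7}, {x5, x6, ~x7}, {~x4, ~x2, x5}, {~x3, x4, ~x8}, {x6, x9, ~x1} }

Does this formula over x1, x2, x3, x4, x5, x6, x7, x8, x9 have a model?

Branch on x3: set x3 = 0.
Branch on x9: set x9 = 1.
The clause (x8) is unit, so x8 = 1.
The clause (x1) is unit, so x1 = 1.
The clause (~x4) is unit, so x4 = 0.
The clause (~x5) is unit, so x5 = 0.
The clause (x7) is unit, so x7 = 1.
The clause (x2) is unit, so x2 = 1.
The clause (~x6) is unit, so x6 = 0.
But (x6) is also a unit clause — contradiction.
So x9 must be the other value — set x9 = 0.
The clause (x6) is unit, so x6 = 1.
But (~x6) is also a unit clause — contradiction.
Both values of x9 lead to a conflict.
So x3 must be the other value — set x3 = 1.
Branch on x1: set x1 = 1.
The clause (x6) is unit, so x6 = 1.
The clause (x4) is unit, so x4 = 1.
The clause (x8) is unit, so x8 = 1.
But (~x8) is also a unit clause — contradiction.
So x1 must be the other value — set x1 = 0.
The clause (~x5) is unit, so x5 = 0.
Branch on x6: set x6 = 0.
The clause (x8) is unit, so x8 = 1.
The clause (x7) is unit, so x7 = 1.
But (~x7) is also a unit clause — contradiction.
So x6 must be the other value — set x6 = 1.
The clause (x4) is unit, so x4 = 1.
But (~x4) is also a unit clause — contradiction.
Both values of x6 lead to a conflict.
Both values of x1 lead to a conflict.
Both values of x3 lead to a conflict.
No assignment satisfies every clause.

Unsatisfiable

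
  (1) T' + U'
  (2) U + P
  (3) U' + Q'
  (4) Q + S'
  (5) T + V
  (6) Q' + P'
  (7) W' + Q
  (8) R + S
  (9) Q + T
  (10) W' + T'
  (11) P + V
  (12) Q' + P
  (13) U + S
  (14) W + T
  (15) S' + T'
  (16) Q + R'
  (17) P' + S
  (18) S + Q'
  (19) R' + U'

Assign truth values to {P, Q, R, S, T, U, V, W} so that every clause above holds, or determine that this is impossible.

Try T = 0.
From the singleton clause (V), V = 1.
From the singleton clause (Q), Q = 1.
From the singleton clause (U'), U = 0.
From the singleton clause (P), P = 1.
That conflicts with the unit clause (P').
So T must be the other value — set T = 1.
From the singleton clause (U'), U = 0.
From the singleton clause (P), P = 1.
From the singleton clause (Q'), Q = 0.
From the singleton clause (S'), S = 0.
That conflicts with the unit clause (S).
Neither T = 1 nor T = 0 works.

UNSATISFIABLE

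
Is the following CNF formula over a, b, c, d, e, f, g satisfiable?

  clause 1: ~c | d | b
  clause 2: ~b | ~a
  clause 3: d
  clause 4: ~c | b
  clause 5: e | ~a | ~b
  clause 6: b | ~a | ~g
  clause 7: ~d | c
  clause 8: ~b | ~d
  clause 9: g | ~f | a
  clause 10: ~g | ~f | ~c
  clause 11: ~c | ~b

Unsatisfiable

The clause (d) is unit, so d = 1.
The clause (c) is unit, so c = 1.
The clause (b) is unit, so b = 1.
Now (~b) is unsatisfied and unit — conflict.
No assignment satisfies every clause.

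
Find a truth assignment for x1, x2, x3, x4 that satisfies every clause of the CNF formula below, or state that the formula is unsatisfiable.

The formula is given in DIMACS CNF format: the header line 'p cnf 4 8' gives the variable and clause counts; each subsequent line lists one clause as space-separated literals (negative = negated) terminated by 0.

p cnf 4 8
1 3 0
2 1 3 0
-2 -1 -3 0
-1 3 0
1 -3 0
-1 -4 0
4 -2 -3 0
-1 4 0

UNSATISFIABLE

Try x1 = True.
From the singleton clause (x3), x3 = True.
From the singleton clause (¬x2), x2 = False.
From the singleton clause (¬x4), x4 = False.
Now (x4) is unsatisfied and unit — conflict.
That branch fails; take x1 = False instead.
From the singleton clause (x3), x3 = True.
Now (¬x3) is unsatisfied and unit — conflict.
Both values of x1 lead to a conflict.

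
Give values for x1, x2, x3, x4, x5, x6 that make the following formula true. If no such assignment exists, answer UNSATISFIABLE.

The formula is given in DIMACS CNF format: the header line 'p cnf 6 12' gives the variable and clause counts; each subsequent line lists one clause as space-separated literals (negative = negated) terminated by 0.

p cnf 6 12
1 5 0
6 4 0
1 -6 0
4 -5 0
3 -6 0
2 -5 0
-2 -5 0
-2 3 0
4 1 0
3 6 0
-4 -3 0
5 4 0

UNSATISFIABLE

Branch on x1: set x1 = True.
Branch on x6: set x6 = True.
(x3) alone gives x3 = True.
(¬x4) alone gives x4 = False.
(¬x5) alone gives x5 = False.
But (x5) is also a unit clause — contradiction.
Undo x6 and try x6 = False.
(x4) alone gives x4 = True.
(x3) alone gives x3 = True.
But (¬x3) is also a unit clause — contradiction.
Both values of x6 lead to a conflict.
Undo x1 and try x1 = False.
(x5) alone gives x5 = True.
(¬x6) alone gives x6 = False.
(x4) alone gives x4 = True.
(x2) alone gives x2 = True.
But (¬x2) is also a unit clause — contradiction.
Both values of x1 lead to a conflict.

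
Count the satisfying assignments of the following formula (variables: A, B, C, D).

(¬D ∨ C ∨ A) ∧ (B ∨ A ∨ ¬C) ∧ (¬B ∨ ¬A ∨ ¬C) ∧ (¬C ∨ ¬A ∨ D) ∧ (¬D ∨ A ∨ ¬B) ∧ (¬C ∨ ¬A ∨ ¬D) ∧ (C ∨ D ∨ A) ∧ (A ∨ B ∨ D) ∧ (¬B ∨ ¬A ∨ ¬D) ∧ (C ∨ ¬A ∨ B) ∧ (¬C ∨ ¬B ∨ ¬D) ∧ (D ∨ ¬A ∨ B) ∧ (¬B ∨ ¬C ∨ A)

1

There are 2^4 = 16 truth assignments over (A, B, C, D).
Split on D. With D = True, the clauses containing D are satisfied and ¬D drops from the rest; 0 of the 2^3 = 8 assignments to the other variables satisfy what remains.
With D = False, by the same count on the reduced clause set, 1 assignment works.
Total: 0 + 1 = 1.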